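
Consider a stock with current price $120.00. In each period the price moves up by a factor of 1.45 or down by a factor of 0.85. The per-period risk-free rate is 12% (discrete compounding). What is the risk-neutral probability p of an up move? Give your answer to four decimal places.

Risk-neutral probability p = (1 + 0.12 − 0.85)/(1.45 − 0.85) = 0.2700/0.6000 = 0.4500

p = 0.4500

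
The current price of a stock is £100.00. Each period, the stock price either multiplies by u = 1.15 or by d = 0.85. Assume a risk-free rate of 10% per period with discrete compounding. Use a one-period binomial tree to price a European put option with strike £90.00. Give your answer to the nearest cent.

Risk-neutral probability p = (1 + 0.1 − 0.85)/(1.15 − 0.85) = 0.2500/0.3000 = 0.8333
Terminal stock prices: S_u = 115, S_d = 85
Terminal payoffs (K − S): max(-25, 0) = 0, max(5, 0) = 5
Node 0 (S = 100): V_0 = 1/1.1·[0.8333·0.0000 + 0.1667·5.0000] = 0.7576

£0.76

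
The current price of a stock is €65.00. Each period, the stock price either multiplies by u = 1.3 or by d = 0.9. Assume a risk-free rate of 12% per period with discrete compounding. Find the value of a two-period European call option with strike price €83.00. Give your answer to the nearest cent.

Risk-neutral probability p = (1 + 0.12 − 0.9)/(1.3 − 0.9) = 0.2200/0.4000 = 0.5500
Terminal stock prices: S_uu = 109.9, S_ud = 76.05, S_dd = 52.65
Terminal payoffs (S − K): max(26.85, 0) = 26.85, max(-6.95, 0) = 0, max(-30.35, 0) = 0
Node u (S = 84.5): V_u = 1/1.12·[0.5500·26.8500 + 0.4500·0.0000] = 13.1853
Node d (S = 58.5): V_d = 1/1.12·[0.5500·0.0000 + 0.4500·0.0000] = 0.0000
Node 0 (S = 65): V_0 = 1/1.12·[0.5500·13.1853 + 0.4500·0.0000] = 6.4749

€6.47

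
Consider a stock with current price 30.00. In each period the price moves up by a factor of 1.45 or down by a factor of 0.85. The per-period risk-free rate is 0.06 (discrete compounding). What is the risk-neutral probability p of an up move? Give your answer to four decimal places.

p = 0.3500

Risk-neutral probability p = (1 + 0.06 − 0.85)/(1.45 − 0.85) = 0.2100/0.6000 = 0.3500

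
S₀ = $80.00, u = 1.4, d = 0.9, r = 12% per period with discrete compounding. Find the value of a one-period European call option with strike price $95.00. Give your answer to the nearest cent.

Risk-neutral probability p = (1 + 0.12 − 0.9)/(1.4 − 0.9) = 0.2200/0.5000 = 0.4400
Terminal stock prices: S_u = 112, S_d = 72
Terminal payoffs (S − K): max(17, 0) = 17, max(-23, 0) = 0
Node 0 (S = 80): V_0 = 1/1.12·[0.4400·17.0000 + 0.5600·0.0000] = 6.6786

$6.68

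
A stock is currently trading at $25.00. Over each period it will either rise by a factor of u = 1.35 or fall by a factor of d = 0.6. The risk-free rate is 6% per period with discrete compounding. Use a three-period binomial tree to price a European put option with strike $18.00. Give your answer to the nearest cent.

$1.96

Risk-neutral probability p = (1 + 0.06 − 0.6)/(1.35 − 0.6) = 0.4600/0.7500 = 0.6133
Terminal stock prices: S_uuu = 61.51, S_uud = 27.34, S_udd = 12.15, S_ddd = 5.4
Terminal payoffs (K − S): max(-43.51, 0) = 0, max(-9.338, 0) = 0, max(5.85, 0) = 5.85, max(12.6, 0) = 12.6
Node uu (S = 45.56): V_uu = 1/1.06·[0.6133·0.0000 + 0.3867·0.0000] = 0.0000
Node ud (S = 20.25): V_ud = 1/1.06·[0.6133·0.0000 + 0.3867·5.8500] = 2.1340
Node dd (S = 9): V_dd = 1/1.06·[0.6133·5.8500 + 0.3867·12.6000] = 7.9811
Node u (S = 33.75): V_u = 1/1.06·[0.6133·0.0000 + 0.3867·2.1340] = 0.7784
Node d (S = 15): V_d = 1/1.06·[0.6133·2.1340 + 0.3867·7.9811] = 4.1461
Node 0 (S = 25): V_0 = 1/1.06·[0.6133·0.7784 + 0.3867·4.1461] = 1.9628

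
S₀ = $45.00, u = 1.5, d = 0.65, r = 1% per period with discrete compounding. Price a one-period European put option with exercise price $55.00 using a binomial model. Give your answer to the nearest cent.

$14.70

Risk-neutral probability p = (1 + 0.01 − 0.65)/(1.5 − 0.65) = 0.3600/0.8500 = 0.4235
Terminal stock prices: S_u = 67.5, S_d = 29.25
Terminal payoffs (K − S): max(-12.5, 0) = 0, max(25.75, 0) = 25.75
Node 0 (S = 45): V_0 = 1/1.01·[0.4235·0.0000 + 0.5765·25.7500] = 14.6971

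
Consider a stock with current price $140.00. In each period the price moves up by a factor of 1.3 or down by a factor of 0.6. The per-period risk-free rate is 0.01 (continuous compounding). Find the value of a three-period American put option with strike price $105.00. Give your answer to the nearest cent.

Risk-neutral probability p = (e^0.01 − 0.6)/(1.3 − 0.6) = 0.4101/0.7000 = 0.5858
Terminal stock prices: S_uuu = 307.6, S_uud = 142, S_udd = 65.52, S_ddd = 30.24
Terminal payoffs (K − S): max(-202.6, 0) = 0, max(-36.96, 0) = 0, max(39.48, 0) = 39.48, max(74.76, 0) = 74.76
Node uu (S = 236.6): continuation = e^(−0.01)·[0.5858·0.0000 + 0.4142·0.0000] = 0.0000; exercise value = 0.0000 ≤ continuation, so V_uu = 0.0000
Node ud (S = 109.2): continuation = e^(−0.01)·[0.5858·0.0000 + 0.4142·39.4800] = 16.1905; exercise value = 0.0000 ≤ continuation, so V_ud = 16.1905
Node dd (S = 50.4): continuation = e^(−0.01)·[0.5858·39.4800 + 0.4142·74.7600] = 53.5552; exercise value = 54.6000 > continuation, so V_dd = 54.6000 (exercise)
Node u (S = 182): continuation = e^(−0.01)·[0.5858·0.0000 + 0.4142·16.1905] = 6.6396; exercise value = 0.0000 ≤ continuation, so V_u = 6.6396
Node d (S = 84): continuation = e^(−0.01)·[0.5858·16.1905 + 0.4142·54.6000] = 31.7808; exercise value = 21.0000 ≤ continuation, so V_d = 31.7808
Node 0 (S = 140): continuation = e^(−0.01)·[0.5858·6.6396 + 0.4142·31.7808] = 16.8838; exercise value = 0.0000 ≤ continuation, so V_0 = 16.8838

$16.88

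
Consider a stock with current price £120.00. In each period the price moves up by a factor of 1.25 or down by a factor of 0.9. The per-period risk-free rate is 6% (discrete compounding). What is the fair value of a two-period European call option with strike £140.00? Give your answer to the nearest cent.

Risk-neutral probability p = (1 + 0.06 − 0.9)/(1.25 − 0.9) = 0.1600/0.3500 = 0.4571
Terminal stock prices: S_uu = 187.5, S_ud = 135, S_dd = 97.2
Terminal payoffs (S − K): max(47.5, 0) = 47.5, max(-5, 0) = 0, max(-42.8, 0) = 0
Node u (S = 150): V_u = 1/1.06·[0.4571·47.5000 + 0.5429·0.0000] = 20.4852
Node d (S = 108): V_d = 1/1.06·[0.4571·0.0000 + 0.5429·0.0000] = 0.0000
Node 0 (S = 120): V_0 = 1/1.06·[0.4571·20.4852 + 0.5429·0.0000] = 8.8346

£8.83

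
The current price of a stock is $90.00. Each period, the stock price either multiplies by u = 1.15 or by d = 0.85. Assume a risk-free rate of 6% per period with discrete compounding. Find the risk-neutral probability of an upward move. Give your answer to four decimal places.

Risk-neutral probability p = (1 + 0.06 − 0.85)/(1.15 − 0.85) = 0.2100/0.3000 = 0.7000

p = 0.7000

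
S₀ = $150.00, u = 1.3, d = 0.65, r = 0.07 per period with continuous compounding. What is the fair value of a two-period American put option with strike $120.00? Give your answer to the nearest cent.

Risk-neutral probability p = (e^0.07 − 0.65)/(1.3 − 0.65) = 0.4225/0.6500 = 0.6500
Terminal stock prices: S_uu = 253.5, S_ud = 126.8, S_dd = 63.38
Terminal payoffs (K − S): max(-133.5, 0) = 0, max(-6.75, 0) = 0, max(56.62, 0) = 56.62
Node u (S = 195): continuation = e^(−0.07)·[0.6500·0.0000 + 0.3500·0.0000] = 0.0000; exercise value = 0.0000 ≤ continuation, so V_u = 0.0000
Node d (S = 97.5): continuation = e^(−0.07)·[0.6500·0.0000 + 0.3500·56.6250] = 18.4782; exercise value = 22.5000 > continuation, so V_d = 22.5000 (exercise)
Node 0 (S = 150): continuation = e^(−0.07)·[0.6500·0.0000 + 0.3500·22.5000] = 7.3423; exercise value = 0.0000 ≤ continuation, so V_0 = 7.3423

$7.34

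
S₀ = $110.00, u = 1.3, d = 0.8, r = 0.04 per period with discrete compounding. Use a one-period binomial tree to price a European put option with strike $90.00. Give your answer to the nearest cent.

$1.00

Risk-neutral probability p = (1 + 0.04 − 0.8)/(1.3 − 0.8) = 0.2400/0.5000 = 0.4800
Terminal stock prices: S_u = 143, S_d = 88
Terminal payoffs (K − S): max(-53, 0) = 0, max(2, 0) = 2
Node 0 (S = 110): V_0 = 1/1.04·[0.4800·0.0000 + 0.5200·2.0000] = 1.0000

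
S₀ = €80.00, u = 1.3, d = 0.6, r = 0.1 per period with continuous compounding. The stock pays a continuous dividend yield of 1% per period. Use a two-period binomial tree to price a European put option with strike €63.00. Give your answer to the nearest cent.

Per-period risk-free factor R = e^0.1 = 1.1052; dividend-adjusted growth = e^(0.1−0.01) = 1.0942.
Risk-neutral probability p = (1.0942 − 0.6)/(1.3 − 0.6) = 0.4942/0.7000 = 0.7060
Terminal stock prices: S_uu = 135.2, S_ud = 62.4, S_dd = 28.8
Terminal payoffs (K − S): max(-72.2, 0) = 0, max(0.6, 0) = 0.6, max(34.2, 0) = 34.2
Node u (S = 104): V_u = e^(−0.1)·[0.7060·0.0000 + 0.2940·0.6000] = 0.1596
Node d (S = 48): V_d = e^(−0.1)·[0.7060·0.6000 + 0.2940·34.2000] = 9.4824
Node 0 (S = 80): V_0 = e^(−0.1)·[0.7060·0.1596 + 0.2940·9.4824] = 2.6248

€2.62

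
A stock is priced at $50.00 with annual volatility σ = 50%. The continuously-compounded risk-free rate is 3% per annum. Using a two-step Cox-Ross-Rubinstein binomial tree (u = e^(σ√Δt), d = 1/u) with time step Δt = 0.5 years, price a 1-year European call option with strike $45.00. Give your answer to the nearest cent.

CRR parameters: u = e^(σ√Δt) = e^(0.5·√0.5) = 1.4241, d = 1/u = 0.7022
Per-period rate: rΔt = 0.03·0.5 = 0.015, so R = e^0.015 = 1.0151
Risk-neutral probability p = (e^0.015 − 0.7022)/(1.4241 − 0.7022) = 0.3129/0.7219 = 0.4335
Terminal stock prices: S_uu = 101.4, S_ud = 50, S_dd = 24.65
Terminal payoffs (S − K): max(56.41, 0) = 56.41, max(5, 0) = 5, max(-20.35, 0) = 0
Node u (S = 71.21): V_u = e^(−0.015)·[0.4335·56.4057 + 0.5665·5.0000] = 26.8759
Node d (S = 35.11): V_d = e^(−0.015)·[0.4335·5.0000 + 0.5665·0.0000] = 2.1350
Node 0 (S = 50): V_0 = e^(−0.015)·[0.4335·26.8759 + 0.5665·2.1350] = 12.6676

$12.67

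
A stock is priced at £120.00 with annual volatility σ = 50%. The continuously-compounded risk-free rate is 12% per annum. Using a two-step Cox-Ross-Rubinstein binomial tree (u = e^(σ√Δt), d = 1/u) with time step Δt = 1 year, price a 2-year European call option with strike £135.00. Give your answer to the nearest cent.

CRR parameters: u = e^(σ√Δt) = e^(0.5·√1) = 1.6487, d = 1/u = 0.6065
Per-period rate: rΔt = 0.12·1 = 0.12, so R = e^0.12 = 1.1275
Risk-neutral probability p = (e^0.12 − 0.6065)/(1.6487 − 0.6065) = 0.5210/1.0422 = 0.4999
Terminal stock prices: S_uu = 326.2, S_ud = 120, S_dd = 44.15
Terminal payoffs (S − K): max(191.2, 0) = 191.2, max(-15, 0) = 0, max(-90.85, 0) = 0
Node u (S = 197.8): V_u = e^(−0.12)·[0.4999·191.1938 + 0.5001·0.0000] = 84.7658
Node d (S = 72.78): V_d = e^(−0.12)·[0.4999·0.0000 + 0.5001·0.0000] = 0.0000
Node 0 (S = 120): V_0 = e^(−0.12)·[0.4999·84.7658 + 0.5001·0.0000] = 37.5810

£37.58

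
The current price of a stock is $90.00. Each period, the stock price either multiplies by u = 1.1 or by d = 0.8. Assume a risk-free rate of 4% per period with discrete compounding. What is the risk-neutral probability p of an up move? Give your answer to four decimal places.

Risk-neutral probability p = (1 + 0.04 − 0.8)/(1.1 − 0.8) = 0.2400/0.3000 = 0.8000

p = 0.8000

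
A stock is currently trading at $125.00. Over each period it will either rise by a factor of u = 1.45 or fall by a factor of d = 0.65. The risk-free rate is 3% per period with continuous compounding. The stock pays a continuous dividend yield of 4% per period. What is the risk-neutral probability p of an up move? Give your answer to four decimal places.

Per-period risk-free factor R = e^0.03 = 1.0305; dividend-adjusted growth = e^(0.03−0.04) = 0.9900.
Risk-neutral probability p = (0.9900 − 0.65)/(1.45 − 0.65) = 0.3400/0.8000 = 0.4251

p = 0.4251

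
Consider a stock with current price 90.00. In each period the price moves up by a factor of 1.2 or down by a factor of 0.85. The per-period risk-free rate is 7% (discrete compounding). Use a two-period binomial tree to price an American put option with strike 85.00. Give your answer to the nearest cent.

Risk-neutral probability p = (1 + 0.07 − 0.85)/(1.2 − 0.85) = 0.2200/0.3500 = 0.6286
Terminal stock prices: S_uu = 129.6, S_ud = 91.8, S_dd = 65.02
Terminal payoffs (K − S): max(-44.6, 0) = 0, max(-6.8, 0) = 0, max(19.98, 0) = 19.98
Node u (S = 108): continuation = 1/1.07·[0.6286·0.0000 + 0.3714·0.0000] = 0.0000; exercise value = 0.0000 ≤ continuation, so V_u = 0.0000
Node d (S = 76.5): continuation = 1/1.07·[0.6286·0.0000 + 0.3714·19.9750] = 6.9339; exercise value = 8.5000 > continuation, so V_d = 8.5000 (exercise)
Node 0 (S = 90): continuation = 1/1.07·[0.6286·0.0000 + 0.3714·8.5000] = 2.9506; exercise value = 0.0000 ≤ continuation, so V_0 = 2.9506

2.95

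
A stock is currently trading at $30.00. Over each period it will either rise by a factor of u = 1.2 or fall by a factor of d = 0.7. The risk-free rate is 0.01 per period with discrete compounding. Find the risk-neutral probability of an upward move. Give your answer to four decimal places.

p = 0.6200

Risk-neutral probability p = (1 + 0.01 − 0.7)/(1.2 − 0.7) = 0.3100/0.5000 = 0.6200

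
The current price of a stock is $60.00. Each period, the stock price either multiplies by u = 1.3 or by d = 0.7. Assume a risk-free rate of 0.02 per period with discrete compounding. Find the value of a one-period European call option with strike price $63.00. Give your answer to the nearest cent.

Risk-neutral probability p = (1 + 0.02 − 0.7)/(1.3 − 0.7) = 0.3200/0.6000 = 0.5333
Terminal stock prices: S_u = 78, S_d = 42
Terminal payoffs (S − K): max(15, 0) = 15, max(-21, 0) = 0
Node 0 (S = 60): V_0 = 1/1.02·[0.5333·15.0000 + 0.4667·0.0000] = 7.8431

$7.84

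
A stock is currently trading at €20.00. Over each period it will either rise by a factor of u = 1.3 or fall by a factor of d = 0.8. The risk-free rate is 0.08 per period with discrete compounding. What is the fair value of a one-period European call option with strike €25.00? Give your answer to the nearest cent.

Risk-neutral probability p = (1 + 0.08 − 0.8)/(1.3 − 0.8) = 0.2800/0.5000 = 0.5600
Terminal stock prices: S_u = 26, S_d = 16
Terminal payoffs (S − K): max(1, 0) = 1, max(-9, 0) = 0
Node 0 (S = 20): V_0 = 1/1.08·[0.5600·1.0000 + 0.4400·0.0000] = 0.5185

€0.52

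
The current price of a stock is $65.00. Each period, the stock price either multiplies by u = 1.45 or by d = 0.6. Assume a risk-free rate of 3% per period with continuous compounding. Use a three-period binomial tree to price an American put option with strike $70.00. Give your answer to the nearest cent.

$18.92

Risk-neutral probability p = (e^0.03 − 0.6)/(1.45 − 0.6) = 0.4305/0.8500 = 0.5064
Terminal stock prices: S_uuu = 198.2, S_uud = 82, S_udd = 33.93, S_ddd = 14.04
Terminal payoffs (K − S): max(-128.2, 0) = 0, max(-12, 0) = 0, max(36.07, 0) = 36.07, max(55.96, 0) = 55.96
Node uu (S = 136.7): continuation = e^(−0.03)·[0.5064·0.0000 + 0.4936·0.0000] = 0.0000; exercise value = 0.0000 ≤ continuation, so V_uu = 0.0000
Node ud (S = 56.55): continuation = e^(−0.03)·[0.5064·0.0000 + 0.4936·36.0700] = 17.2774; exercise value = 13.4500 ≤ continuation, so V_ud = 17.2774
Node dd (S = 23.4): continuation = e^(−0.03)·[0.5064·36.0700 + 0.4936·55.9600] = 44.5312; exercise value = 46.6000 > continuation, so V_dd = 46.6000 (exercise)
Node u (S = 94.25): continuation = e^(−0.03)·[0.5064·0.0000 + 0.4936·17.2774] = 8.2758; exercise value = 0.0000 ≤ continuation, so V_u = 8.2758
Node d (S = 39): continuation = e^(−0.03)·[0.5064·17.2774 + 0.4936·46.6000] = 30.8121; exercise value = 31.0000 > continuation, so V_d = 31.0000 (exercise)
Node 0 (S = 65): continuation = e^(−0.03)·[0.5064·8.2758 + 0.4936·31.0000] = 18.9160; exercise value = 5.0000 ≤ continuation, so V_0 = 18.9160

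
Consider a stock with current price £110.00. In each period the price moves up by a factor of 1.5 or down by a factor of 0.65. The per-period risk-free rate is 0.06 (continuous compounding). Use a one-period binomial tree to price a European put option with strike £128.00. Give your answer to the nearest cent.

Risk-neutral probability p = (e^0.06 − 0.65)/(1.5 − 0.65) = 0.4118/0.8500 = 0.4845
Terminal stock prices: S_u = 165, S_d = 71.5
Terminal payoffs (K − S): max(-37, 0) = 0, max(56.5, 0) = 56.5
Node 0 (S = 110): V_0 = e^(−0.06)·[0.4845·0.0000 + 0.5155·56.5000] = 27.4289

£27.43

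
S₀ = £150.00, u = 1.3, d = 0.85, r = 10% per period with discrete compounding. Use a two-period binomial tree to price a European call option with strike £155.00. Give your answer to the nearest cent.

Risk-neutral probability p = (1 + 0.1 − 0.85)/(1.3 − 0.85) = 0.2500/0.4500 = 0.5556
Terminal stock prices: S_uu = 253.5, S_ud = 165.8, S_dd = 108.4
Terminal payoffs (S − K): max(98.5, 0) = 98.5, max(10.75, 0) = 10.75, max(-46.63, 0) = 0
Node u (S = 195): V_u = 1/1.1·[0.5556·98.5000 + 0.4444·10.7500] = 54.0909
Node d (S = 127.5): V_d = 1/1.1·[0.5556·10.7500 + 0.4444·0.0000] = 5.4293
Node 0 (S = 150): V_0 = 1/1.1·[0.5556·54.0909 + 0.4444·5.4293] = 29.5123

£29.51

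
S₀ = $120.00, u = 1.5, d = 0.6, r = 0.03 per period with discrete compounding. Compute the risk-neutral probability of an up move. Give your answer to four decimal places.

Risk-neutral probability p = (1 + 0.03 − 0.6)/(1.5 − 0.6) = 0.4300/0.9000 = 0.4778

p = 0.4778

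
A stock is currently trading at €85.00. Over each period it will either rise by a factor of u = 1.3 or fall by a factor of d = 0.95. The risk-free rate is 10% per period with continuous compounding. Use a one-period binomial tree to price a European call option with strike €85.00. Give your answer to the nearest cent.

Risk-neutral probability p = (e^0.1 − 0.95)/(1.3 − 0.95) = 0.1552/0.3500 = 0.4433
Terminal stock prices: S_u = 110.5, S_d = 80.75
Terminal payoffs (S − K): max(25.5, 0) = 25.5, max(-4.25, 0) = 0
Node 0 (S = 85): V_0 = e^(−0.1)·[0.4433·25.5000 + 0.5567·0.0000] = 10.2295

€10.23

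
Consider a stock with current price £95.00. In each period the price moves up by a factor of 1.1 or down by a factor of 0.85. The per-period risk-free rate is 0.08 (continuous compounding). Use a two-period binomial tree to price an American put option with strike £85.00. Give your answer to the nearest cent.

£0.26

Risk-neutral probability p = (e^0.08 − 0.85)/(1.1 − 0.85) = 0.2333/0.2500 = 0.9331
Terminal stock prices: S_uu = 115, S_ud = 88.83, S_dd = 68.64
Terminal payoffs (K − S): max(-29.95, 0) = 0, max(-3.825, 0) = 0, max(16.36, 0) = 16.36
Node u (S = 104.5): continuation = e^(−0.08)·[0.9331·0.0000 + 0.0669·0.0000] = 0.0000; exercise value = 0.0000 ≤ continuation, so V_u = 0.0000
Node d (S = 80.75): continuation = e^(−0.08)·[0.9331·0.0000 + 0.0669·16.3625] = 1.0098; exercise value = 4.2500 > continuation, so V_d = 4.2500 (exercise)
Node 0 (S = 95): continuation = e^(−0.08)·[0.9331·0.0000 + 0.0669·4.2500] = 0.2623; exercise value = 0.0000 ≤ continuation, so V_0 = 0.2623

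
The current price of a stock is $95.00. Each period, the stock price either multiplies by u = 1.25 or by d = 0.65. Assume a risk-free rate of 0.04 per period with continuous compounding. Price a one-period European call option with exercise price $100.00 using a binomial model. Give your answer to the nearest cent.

Risk-neutral probability p = (e^0.04 − 0.65)/(1.25 − 0.65) = 0.3908/0.6000 = 0.6514
Terminal stock prices: S_u = 118.8, S_d = 61.75
Terminal payoffs (S − K): max(18.75, 0) = 18.75, max(-38.25, 0) = 0
Node 0 (S = 95): V_0 = e^(−0.04)·[0.6514·18.7500 + 0.3486·0.0000] = 11.7340

$11.73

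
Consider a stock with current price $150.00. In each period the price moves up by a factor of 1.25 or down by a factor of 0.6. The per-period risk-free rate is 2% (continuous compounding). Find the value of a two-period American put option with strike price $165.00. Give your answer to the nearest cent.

Risk-neutral probability p = (e^0.02 − 0.6)/(1.25 − 0.6) = 0.4202/0.6500 = 0.6465
Terminal stock prices: S_uu = 234.4, S_ud = 112.5, S_dd = 54
Terminal payoffs (K − S): max(-69.38, 0) = 0, max(52.5, 0) = 52.5, max(111, 0) = 111
Node u (S = 187.5): continuation = e^(−0.02)·[0.6465·0.0000 + 0.3535·52.5000] = 18.1931; exercise value = 0.0000 ≤ continuation, so V_u = 18.1931
Node d (S = 90): continuation = e^(−0.02)·[0.6465·52.5000 + 0.3535·111.0000] = 71.7328; exercise value = 75.0000 > continuation, so V_d = 75.0000 (exercise)
Node 0 (S = 150): continuation = e^(−0.02)·[0.6465·18.1931 + 0.3535·75.0000] = 37.5185; exercise value = 15.0000 ≤ continuation, so V_0 = 37.5185

$37.52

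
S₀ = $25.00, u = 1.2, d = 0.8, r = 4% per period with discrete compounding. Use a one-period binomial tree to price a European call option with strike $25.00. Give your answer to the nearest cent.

Risk-neutral probability p = (1 + 0.04 − 0.8)/(1.2 − 0.8) = 0.2400/0.4000 = 0.6000
Terminal stock prices: S_u = 30, S_d = 20
Terminal payoffs (S − K): max(5, 0) = 5, max(-5, 0) = 0
Node 0 (S = 25): V_0 = 1/1.04·[0.6000·5.0000 + 0.4000·0.0000] = 2.8846

$2.88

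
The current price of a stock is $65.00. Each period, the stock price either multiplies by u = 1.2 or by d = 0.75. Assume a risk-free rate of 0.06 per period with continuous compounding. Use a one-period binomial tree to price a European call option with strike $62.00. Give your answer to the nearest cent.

$10.44

Risk-neutral probability p = (e^0.06 − 0.75)/(1.2 − 0.75) = 0.3118/0.4500 = 0.6930
Terminal stock prices: S_u = 78, S_d = 48.75
Terminal payoffs (S − K): max(16, 0) = 16, max(-13.25, 0) = 0
Node 0 (S = 65): V_0 = e^(−0.06)·[0.6930·16.0000 + 0.3070·0.0000] = 10.4418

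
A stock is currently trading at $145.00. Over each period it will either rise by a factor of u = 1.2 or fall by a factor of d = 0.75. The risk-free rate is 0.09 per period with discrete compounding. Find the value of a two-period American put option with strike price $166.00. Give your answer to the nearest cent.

Risk-neutral probability p = (1 + 0.09 − 0.75)/(1.2 − 0.75) = 0.3400/0.4500 = 0.7556
Terminal stock prices: S_uu = 208.8, S_ud = 130.5, S_dd = 81.56
Terminal payoffs (K − S): max(-42.8, 0) = 0, max(35.5, 0) = 35.5, max(84.44, 0) = 84.44
Node u (S = 174): continuation = 1/1.09·[0.7556·0.0000 + 0.2444·35.5000] = 7.9613; exercise value = 0.0000 ≤ continuation, so V_u = 7.9613
Node d (S = 108.8): continuation = 1/1.09·[0.7556·35.5000 + 0.2444·84.4375] = 43.5436; exercise value = 57.2500 > continuation, so V_d = 57.2500 (exercise)
Node 0 (S = 145): continuation = 1/1.09·[0.7556·7.9613 + 0.2444·57.2500] = 18.3575; exercise value = 21.0000 > continuation, so V_0 = 21.0000 (exercise)

$21.00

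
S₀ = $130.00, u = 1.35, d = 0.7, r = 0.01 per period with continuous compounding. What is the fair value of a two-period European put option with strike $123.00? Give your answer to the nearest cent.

Risk-neutral probability p = (e^0.01 − 0.7)/(1.35 − 0.7) = 0.3101/0.6500 = 0.4770
Terminal stock prices: S_uu = 236.9, S_ud = 122.8, S_dd = 63.7
Terminal payoffs (K − S): max(-113.9, 0) = 0, max(0.15, 0) = 0.15, max(59.3, 0) = 59.3
Node u (S = 175.5): V_u = e^(−0.01)·[0.4770·0.0000 + 0.5230·0.1500] = 0.0777
Node d (S = 91): V_d = e^(−0.01)·[0.4770·0.1500 + 0.5230·59.3000] = 30.7761
Node 0 (S = 130): V_0 = e^(−0.01)·[0.4770·0.0777 + 0.5230·30.7761] = 15.9724

$15.97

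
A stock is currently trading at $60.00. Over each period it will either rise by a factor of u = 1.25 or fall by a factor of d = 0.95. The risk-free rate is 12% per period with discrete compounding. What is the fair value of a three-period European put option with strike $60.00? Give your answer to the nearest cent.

Risk-neutral probability p = (1 + 0.12 − 0.95)/(1.25 − 0.95) = 0.1700/0.3000 = 0.5667
Terminal stock prices: S_uuu = 117.2, S_uud = 89.06, S_udd = 67.69, S_ddd = 51.44
Terminal payoffs (K − S): max(-57.19, 0) = 0, max(-29.06, 0) = 0, max(-7.688, 0) = 0, max(8.558, 0) = 8.558
Node uu (S = 93.75): V_uu = 1/1.12·[0.5667·0.0000 + 0.4333·0.0000] = 0.0000
Node ud (S = 71.25): V_ud = 1/1.12·[0.5667·0.0000 + 0.4333·0.0000] = 0.0000
Node dd (S = 54.15): V_dd = 1/1.12·[0.5667·0.0000 + 0.4333·8.5575] = 3.3109
Node u (S = 75): V_u = 1/1.12·[0.5667·0.0000 + 0.4333·0.0000] = 0.0000
Node d (S = 57): V_d = 1/1.12·[0.5667·0.0000 + 0.4333·3.3109] = 1.2810
Node 0 (S = 60): V_0 = 1/1.12·[0.5667·0.0000 + 0.4333·1.2810] = 0.4956

$0.50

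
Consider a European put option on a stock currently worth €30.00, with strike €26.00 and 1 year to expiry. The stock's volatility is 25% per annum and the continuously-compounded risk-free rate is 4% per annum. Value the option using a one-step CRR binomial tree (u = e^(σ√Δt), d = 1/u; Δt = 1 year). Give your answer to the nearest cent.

€1.22

CRR parameters: u = e^(σ√Δt) = e^(0.25·√1) = 1.2840, d = 1/u = 0.7788
Per-period rate: rΔt = 0.04·1 = 0.04, so R = e^0.04 = 1.0408
Risk-neutral probability p = (e^0.04 − 0.7788)/(1.2840 − 0.7788) = 0.2620/0.5052 = 0.5186
Terminal stock prices: S_u = 38.52, S_d = 23.36
Terminal payoffs (K − S): max(-12.52, 0) = 0, max(2.636, 0) = 2.636
Node 0 (S = 30): V_0 = e^(−0.04)·[0.5186·0.0000 + 0.4814·2.6360] = 1.2192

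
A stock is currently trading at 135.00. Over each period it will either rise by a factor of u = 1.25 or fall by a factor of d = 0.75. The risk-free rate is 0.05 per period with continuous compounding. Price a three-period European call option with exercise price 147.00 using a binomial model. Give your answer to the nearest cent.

26.14

Risk-neutral probability p = (e^0.05 − 0.75)/(1.25 − 0.75) = 0.3013/0.5000 = 0.6025
Terminal stock prices: S_uuu = 263.7, S_uud = 158.2, S_udd = 94.92, S_ddd = 56.95
Terminal payoffs (S − K): max(116.7, 0) = 116.7, max(11.2, 0) = 11.2, max(-52.08, 0) = 0, max(-90.05, 0) = 0
Node uu (S = 210.9): V_uu = e^(−0.05)·[0.6025·116.6719 + 0.3975·11.2031] = 71.1068
Node ud (S = 126.6): V_ud = e^(−0.05)·[0.6025·11.2031 + 0.3975·0.0000] = 6.4211
Node dd (S = 75.94): V_dd = e^(−0.05)·[0.6025·0.0000 + 0.3975·0.0000] = 0.0000
Node u (S = 168.8): V_u = e^(−0.05)·[0.6025·71.1068 + 0.3975·6.4211] = 43.1829
Node d (S = 101.2): V_d = e^(−0.05)·[0.6025·6.4211 + 0.3975·0.0000] = 3.6803
Node 0 (S = 135): V_0 = e^(−0.05)·[0.6025·43.1829 + 0.3975·3.6803] = 26.1420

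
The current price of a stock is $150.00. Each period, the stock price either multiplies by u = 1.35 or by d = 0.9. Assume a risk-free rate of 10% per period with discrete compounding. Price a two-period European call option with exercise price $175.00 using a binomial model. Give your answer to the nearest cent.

$19.02

Risk-neutral probability p = (1 + 0.1 − 0.9)/(1.35 − 0.9) = 0.2000/0.4500 = 0.4444
Terminal stock prices: S_uu = 273.4, S_ud = 182.2, S_dd = 121.5
Terminal payoffs (S − K): max(98.38, 0) = 98.38, max(7.25, 0) = 7.25, max(-53.5, 0) = 0
Node u (S = 202.5): V_u = 1/1.1·[0.4444·98.3750 + 0.5556·7.2500] = 43.4091
Node d (S = 135): V_d = 1/1.1·[0.4444·7.2500 + 0.5556·0.0000] = 2.9293
Node 0 (S = 150): V_0 = 1/1.1·[0.4444·43.4091 + 0.5556·2.9293] = 19.0185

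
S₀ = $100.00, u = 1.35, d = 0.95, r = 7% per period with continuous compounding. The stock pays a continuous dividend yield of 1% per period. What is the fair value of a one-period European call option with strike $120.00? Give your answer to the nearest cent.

$3.91

Per-period risk-free factor R = e^0.07 = 1.0725; dividend-adjusted growth = e^(0.07−0.01) = 1.0618.
Risk-neutral probability p = (1.0618 − 0.95)/(1.35 − 0.95) = 0.1118/0.4000 = 0.2796
Terminal stock prices: S_u = 135, S_d = 95
Terminal payoffs (S − K): max(15, 0) = 15, max(-25, 0) = 0
Node 0 (S = 100): V_0 = e^(−0.07)·[0.2796·15.0000 + 0.7204·0.0000] = 3.9103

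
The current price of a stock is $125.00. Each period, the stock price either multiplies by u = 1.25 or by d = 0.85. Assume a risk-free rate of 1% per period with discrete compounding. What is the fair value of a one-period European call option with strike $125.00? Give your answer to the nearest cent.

Risk-neutral probability p = (1 + 0.01 − 0.85)/(1.25 − 0.85) = 0.1600/0.4000 = 0.4000
Terminal stock prices: S_u = 156.2, S_d = 106.2
Terminal payoffs (S − K): max(31.25, 0) = 31.25, max(-18.75, 0) = 0
Node 0 (S = 125): V_0 = 1/1.01·[0.4000·31.2500 + 0.6000·0.0000] = 12.3762

$12.38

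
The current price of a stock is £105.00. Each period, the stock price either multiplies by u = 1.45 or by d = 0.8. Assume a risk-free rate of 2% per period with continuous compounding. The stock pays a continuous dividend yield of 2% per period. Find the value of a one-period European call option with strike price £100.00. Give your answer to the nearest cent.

Per-period risk-free factor R = e^0.02 = 1.0202; dividend-adjusted growth = e^(0.02−0.02) = 1.0000.
Risk-neutral probability p = (1.0000 − 0.8)/(1.45 − 0.8) = 0.2000/0.6500 = 0.3077
Terminal stock prices: S_u = 152.2, S_d = 84
Terminal payoffs (S − K): max(52.25, 0) = 52.25, max(-16, 0) = 0
Node 0 (S = 105): V_0 = e^(−0.02)·[0.3077·52.2500 + 0.6923·0.0000] = 15.7586

£15.76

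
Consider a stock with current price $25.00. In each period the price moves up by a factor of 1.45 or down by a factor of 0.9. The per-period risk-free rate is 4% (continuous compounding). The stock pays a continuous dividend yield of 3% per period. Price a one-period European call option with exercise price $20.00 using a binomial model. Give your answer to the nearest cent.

$5.05

Per-period risk-free factor R = e^0.04 = 1.0408; dividend-adjusted growth = e^(0.04−0.03) = 1.0101.
Risk-neutral probability p = (1.0101 − 0.9)/(1.45 − 0.9) = 0.1101/0.5500 = 0.2001
Terminal stock prices: S_u = 36.25, S_d = 22.5
Terminal payoffs (S − K): max(16.25, 0) = 16.25, max(2.5, 0) = 2.5
Node 0 (S = 25): V_0 = e^(−0.04)·[0.2001·16.2500 + 0.7999·2.5000] = 5.0453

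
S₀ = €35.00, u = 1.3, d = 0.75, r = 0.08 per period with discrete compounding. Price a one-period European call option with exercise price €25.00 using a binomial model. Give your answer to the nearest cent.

€11.85

Risk-neutral probability p = (1 + 0.08 − 0.75)/(1.3 − 0.75) = 0.3300/0.5500 = 0.6000
Terminal stock prices: S_u = 45.5, S_d = 26.25
Terminal payoffs (S − K): max(20.5, 0) = 20.5, max(1.25, 0) = 1.25
Node 0 (S = 35): V_0 = 1/1.08·[0.6000·20.5000 + 0.4000·1.2500] = 11.8519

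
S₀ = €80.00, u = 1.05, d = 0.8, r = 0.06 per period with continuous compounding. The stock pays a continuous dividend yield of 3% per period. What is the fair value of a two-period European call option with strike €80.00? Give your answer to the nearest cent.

Per-period risk-free factor R = e^0.06 = 1.0618; dividend-adjusted growth = e^(0.06−0.03) = 1.0305.
Risk-neutral probability p = (1.0305 − 0.8)/(1.05 − 0.8) = 0.2305/0.2500 = 0.9218
Terminal stock prices: S_uu = 88.2, S_ud = 67.2, S_dd = 51.2
Terminal payoffs (S − K): max(8.2, 0) = 8.2, max(-12.8, 0) = 0, max(-28.8, 0) = 0
Node u (S = 84): V_u = e^(−0.06)·[0.9218·8.2000 + 0.0782·0.0000] = 7.1187
Node d (S = 64): V_d = e^(−0.06)·[0.9218·0.0000 + 0.0782·0.0000] = 0.0000
Node 0 (S = 80): V_0 = e^(−0.06)·[0.9218·7.1187 + 0.0782·0.0000] = 6.1800

€6.18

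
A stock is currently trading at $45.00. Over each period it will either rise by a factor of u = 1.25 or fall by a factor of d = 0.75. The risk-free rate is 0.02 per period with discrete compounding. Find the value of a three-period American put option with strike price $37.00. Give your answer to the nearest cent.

Risk-neutral probability p = (1 + 0.02 − 0.75)/(1.25 − 0.75) = 0.2700/0.5000 = 0.5400
Terminal stock prices: S_uuu = 87.89, S_uud = 52.73, S_udd = 31.64, S_ddd = 18.98
Terminal payoffs (K − S): max(-50.89, 0) = 0, max(-15.73, 0) = 0, max(5.359, 0) = 5.359, max(18.02, 0) = 18.02
Node uu (S = 70.31): continuation = 1/1.02·[0.5400·0.0000 + 0.4600·0.0000] = 0.0000; exercise value = 0.0000 ≤ continuation, so V_uu = 0.0000
Node ud (S = 42.19): continuation = 1/1.02·[0.5400·0.0000 + 0.4600·5.3594] = 2.4170; exercise value = 0.0000 ≤ continuation, so V_ud = 2.4170
Node dd (S = 25.31): continuation = 1/1.02·[0.5400·5.3594 + 0.4600·18.0156] = 10.9620; exercise value = 11.6875 > continuation, so V_dd = 11.6875 (exercise)
Node u (S = 56.25): continuation = 1/1.02·[0.5400·0.0000 + 0.4600·2.4170] = 1.0900; exercise value = 0.0000 ≤ continuation, so V_u = 1.0900
Node d (S = 33.75): continuation = 1/1.02·[0.5400·2.4170 + 0.4600·11.6875] = 6.5504; exercise value = 3.2500 ≤ continuation, so V_d = 6.5504
Node 0 (S = 45): continuation = 1/1.02·[0.5400·1.0900 + 0.4600·6.5504] = 3.5312; exercise value = 0.0000 ≤ continuation, so V_0 = 3.5312

$3.53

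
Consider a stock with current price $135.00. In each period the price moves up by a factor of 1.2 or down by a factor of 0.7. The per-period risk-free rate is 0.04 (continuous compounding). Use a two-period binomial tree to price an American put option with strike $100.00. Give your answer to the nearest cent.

Risk-neutral probability p = (e^0.04 − 0.7)/(1.2 − 0.7) = 0.3408/0.5000 = 0.6816
Terminal stock prices: S_uu = 194.4, S_ud = 113.4, S_dd = 66.15
Terminal payoffs (K − S): max(-94.4, 0) = 0, max(-13.4, 0) = 0, max(33.85, 0) = 33.85
Node u (S = 162): continuation = e^(−0.04)·[0.6816·0.0000 + 0.3184·0.0000] = 0.0000; exercise value = 0.0000 ≤ continuation, so V_u = 0.0000
Node d (S = 94.5): continuation = e^(−0.04)·[0.6816·0.0000 + 0.3184·33.8500] = 10.3545; exercise value = 5.5000 ≤ continuation, so V_d = 10.3545
Node 0 (S = 135): continuation = e^(−0.04)·[0.6816·0.0000 + 0.3184·10.3545] = 3.1674; exercise value = 0.0000 ≤ continuation, so V_0 = 3.1674

$3.17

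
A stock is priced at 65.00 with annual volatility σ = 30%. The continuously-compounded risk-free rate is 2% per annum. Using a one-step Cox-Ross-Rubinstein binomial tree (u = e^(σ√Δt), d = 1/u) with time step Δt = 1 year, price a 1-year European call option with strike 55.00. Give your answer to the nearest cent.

14.72

CRR parameters: u = e^(σ√Δt) = e^(0.3·√1) = 1.3499, d = 1/u = 0.7408
Per-period rate: rΔt = 0.02·1 = 0.02, so R = e^0.02 = 1.0202
Risk-neutral probability p = (e^0.02 − 0.7408)/(1.3499 − 0.7408) = 0.2794/0.6090 = 0.4587
Terminal stock prices: S_u = 87.74, S_d = 48.15
Terminal payoffs (S − K): max(32.74, 0) = 32.74, max(-6.847, 0) = 0
Node 0 (S = 65): V_0 = e^(−0.02)·[0.4587·32.7408 + 0.5413·0.0000] = 14.7217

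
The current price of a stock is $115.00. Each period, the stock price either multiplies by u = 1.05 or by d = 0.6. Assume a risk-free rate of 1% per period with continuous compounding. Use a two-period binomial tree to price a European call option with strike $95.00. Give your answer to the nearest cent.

$25.87

Risk-neutral probability p = (e^0.01 − 0.6)/(1.05 − 0.6) = 0.4101/0.4500 = 0.9112
Terminal stock prices: S_uu = 126.8, S_ud = 72.45, S_dd = 41.4
Terminal payoffs (S − K): max(31.79, 0) = 31.79, max(-22.55, 0) = 0, max(-53.6, 0) = 0
Node u (S = 120.8): V_u = e^(−0.01)·[0.9112·31.7875 + 0.0888·0.0000] = 28.6773
Node d (S = 69): V_d = e^(−0.01)·[0.9112·0.0000 + 0.0888·0.0000] = 0.0000
Node 0 (S = 115): V_0 = e^(−0.01)·[0.9112·28.6773 + 0.0888·0.0000] = 25.8714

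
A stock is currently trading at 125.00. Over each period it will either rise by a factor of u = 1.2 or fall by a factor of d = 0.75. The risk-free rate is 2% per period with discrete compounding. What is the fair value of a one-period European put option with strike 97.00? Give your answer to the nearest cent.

Risk-neutral probability p = (1 + 0.02 − 0.75)/(1.2 − 0.75) = 0.2700/0.4500 = 0.6000
Terminal stock prices: S_u = 150, S_d = 93.75
Terminal payoffs (K − S): max(-53, 0) = 0, max(3.25, 0) = 3.25
Node 0 (S = 125): V_0 = 1/1.02·[0.6000·0.0000 + 0.4000·3.2500] = 1.2745

1.27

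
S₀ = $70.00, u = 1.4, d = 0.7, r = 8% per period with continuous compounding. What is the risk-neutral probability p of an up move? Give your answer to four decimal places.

Risk-neutral probability p = (e^0.08 − 0.7)/(1.4 − 0.7) = 0.3833/0.7000 = 0.5476

p = 0.5476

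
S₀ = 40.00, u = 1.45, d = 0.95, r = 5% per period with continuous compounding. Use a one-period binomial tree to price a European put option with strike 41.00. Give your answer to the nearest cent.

2.28

Risk-neutral probability p = (e^0.05 − 0.95)/(1.45 − 0.95) = 0.1013/0.5000 = 0.2025
Terminal stock prices: S_u = 58, S_d = 38
Terminal payoffs (K − S): max(-17, 0) = 0, max(3, 0) = 3
Node 0 (S = 40): V_0 = e^(−0.05)·[0.2025·0.0000 + 0.7975·3.0000] = 2.2757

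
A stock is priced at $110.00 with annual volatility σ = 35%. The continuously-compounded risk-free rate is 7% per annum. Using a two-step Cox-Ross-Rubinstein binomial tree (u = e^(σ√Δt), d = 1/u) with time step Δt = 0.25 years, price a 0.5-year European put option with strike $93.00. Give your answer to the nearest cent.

CRR parameters: u = e^(σ√Δt) = e^(0.35·√0.25) = 1.1912, d = 1/u = 0.8395
Per-period rate: rΔt = 0.07·0.25 = 0.0175, so R = e^0.0175 = 1.0177
Risk-neutral probability p = (e^0.0175 − 0.8395)/(1.1912 − 0.8395) = 0.1782/0.3518 = 0.5065
Terminal stock prices: S_uu = 156.1, S_ud = 110, S_dd = 77.52
Terminal payoffs (K − S): max(-63.1, 0) = 0, max(-17, 0) = 0, max(15.48, 0) = 15.48
Node u (S = 131): V_u = e^(−0.0175)·[0.5065·0.0000 + 0.4935·0.0000] = 0.0000
Node d (S = 92.34): V_d = e^(−0.0175)·[0.5065·0.0000 + 0.4935·15.4843] = 7.5083
Node 0 (S = 110): V_0 = e^(−0.0175)·[0.5065·0.0000 + 0.4935·7.5083] = 3.6407

$3.64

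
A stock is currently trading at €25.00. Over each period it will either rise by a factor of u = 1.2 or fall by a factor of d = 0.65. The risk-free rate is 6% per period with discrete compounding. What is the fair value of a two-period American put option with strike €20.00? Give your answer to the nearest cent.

Risk-neutral probability p = (1 + 0.06 − 0.65)/(1.2 − 0.65) = 0.4100/0.5500 = 0.7455
Terminal stock prices: S_uu = 36, S_ud = 19.5, S_dd = 10.56
Terminal payoffs (K − S): max(-16, 0) = 0, max(0.5, 0) = 0.5, max(9.437, 0) = 9.437
Node u (S = 30): continuation = 1/1.06·[0.7455·0.0000 + 0.2545·0.5000] = 0.1201; exercise value = 0.0000 ≤ continuation, so V_u = 0.1201
Node d (S = 16.25): continuation = 1/1.06·[0.7455·0.5000 + 0.2545·9.4375] = 2.6179; exercise value = 3.7500 > continuation, so V_d = 3.7500 (exercise)
Node 0 (S = 25): continuation = 1/1.06·[0.7455·0.1201 + 0.2545·3.7500] = 0.9850; exercise value = 0.0000 ≤ continuation, so V_0 = 0.9850

€0.98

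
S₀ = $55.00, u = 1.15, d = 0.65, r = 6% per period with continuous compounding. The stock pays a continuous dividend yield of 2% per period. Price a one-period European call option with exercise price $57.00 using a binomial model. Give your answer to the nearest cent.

Per-period risk-free factor R = e^0.06 = 1.0618; dividend-adjusted growth = e^(0.06−0.02) = 1.0408.
Risk-neutral probability p = (1.0408 − 0.65)/(1.15 − 0.65) = 0.3908/0.5000 = 0.7816
Terminal stock prices: S_u = 63.25, S_d = 35.75
Terminal payoffs (S − K): max(6.25, 0) = 6.25, max(-21.25, 0) = 0
Node 0 (S = 55): V_0 = e^(−0.06)·[0.7816·6.2500 + 0.2184·0.0000] = 4.6006

$4.60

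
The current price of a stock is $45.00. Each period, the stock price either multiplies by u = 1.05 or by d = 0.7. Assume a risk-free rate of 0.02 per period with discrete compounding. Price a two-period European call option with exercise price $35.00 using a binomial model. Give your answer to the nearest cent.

$11.74

Risk-neutral probability p = (1 + 0.02 − 0.7)/(1.05 − 0.7) = 0.3200/0.3500 = 0.9143
Terminal stock prices: S_uu = 49.61, S_ud = 33.07, S_dd = 22.05
Terminal payoffs (S − K): max(14.61, 0) = 14.61, max(-1.925, 0) = 0, max(-12.95, 0) = 0
Node u (S = 47.25): V_u = 1/1.02·[0.9143·14.6125 + 0.0857·0.0000] = 13.0980
Node d (S = 31.5): V_d = 1/1.02·[0.9143·0.0000 + 0.0857·0.0000] = 0.0000
Node 0 (S = 45): V_0 = 1/1.02·[0.9143·13.0980 + 0.0857·0.0000] = 11.7405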